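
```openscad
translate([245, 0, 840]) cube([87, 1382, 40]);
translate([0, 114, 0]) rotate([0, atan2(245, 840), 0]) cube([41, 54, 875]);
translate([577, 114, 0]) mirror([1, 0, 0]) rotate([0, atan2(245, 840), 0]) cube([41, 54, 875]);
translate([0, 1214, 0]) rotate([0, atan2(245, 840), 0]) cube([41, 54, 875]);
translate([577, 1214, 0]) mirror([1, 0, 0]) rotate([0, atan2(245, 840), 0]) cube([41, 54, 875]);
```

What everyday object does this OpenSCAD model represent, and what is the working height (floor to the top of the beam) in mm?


A sawhorse. The overall height is 880 mm.

A beam across two mirrored pairs of raked legs — a sawhorse. The beam's underside is at z = 840 (matching the legs' vertical rise in atan2(245, 840)) and the beam is 40 mm tall, so its top is at 840 + 40 = 880 mm. The raked legs top out at the beam's underside, so that is the highest point.


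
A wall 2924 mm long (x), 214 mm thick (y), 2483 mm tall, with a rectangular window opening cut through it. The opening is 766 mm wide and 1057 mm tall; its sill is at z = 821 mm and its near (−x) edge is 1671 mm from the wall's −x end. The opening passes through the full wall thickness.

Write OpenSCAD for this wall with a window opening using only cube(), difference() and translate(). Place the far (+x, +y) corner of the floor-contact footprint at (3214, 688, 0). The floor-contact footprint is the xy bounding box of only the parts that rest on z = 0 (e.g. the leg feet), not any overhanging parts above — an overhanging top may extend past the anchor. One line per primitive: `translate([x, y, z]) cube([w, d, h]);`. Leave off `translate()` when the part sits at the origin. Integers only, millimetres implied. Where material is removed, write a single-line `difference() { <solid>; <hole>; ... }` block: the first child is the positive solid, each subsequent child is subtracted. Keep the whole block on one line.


difference() { translate([290, 474, 0]) cube([2924, 214, 2483]); translate([1961, 474, 821]) cube([766, 214, 1057]); }


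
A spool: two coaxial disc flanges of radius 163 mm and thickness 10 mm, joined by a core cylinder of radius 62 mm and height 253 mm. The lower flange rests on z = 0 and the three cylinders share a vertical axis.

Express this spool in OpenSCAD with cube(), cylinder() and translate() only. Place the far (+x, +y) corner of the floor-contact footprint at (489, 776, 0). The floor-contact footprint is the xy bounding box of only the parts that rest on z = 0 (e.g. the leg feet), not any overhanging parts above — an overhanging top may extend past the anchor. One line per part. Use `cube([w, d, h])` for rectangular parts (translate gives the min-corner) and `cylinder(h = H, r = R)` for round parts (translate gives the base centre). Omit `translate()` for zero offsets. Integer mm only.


translate([326, 613, 0]) cylinder(h = 10, r = 163);
translate([326, 613, 10]) cylinder(h = 253, r = 62);
translate([326, 613, 263]) cylinder(h = 10, r = 163);


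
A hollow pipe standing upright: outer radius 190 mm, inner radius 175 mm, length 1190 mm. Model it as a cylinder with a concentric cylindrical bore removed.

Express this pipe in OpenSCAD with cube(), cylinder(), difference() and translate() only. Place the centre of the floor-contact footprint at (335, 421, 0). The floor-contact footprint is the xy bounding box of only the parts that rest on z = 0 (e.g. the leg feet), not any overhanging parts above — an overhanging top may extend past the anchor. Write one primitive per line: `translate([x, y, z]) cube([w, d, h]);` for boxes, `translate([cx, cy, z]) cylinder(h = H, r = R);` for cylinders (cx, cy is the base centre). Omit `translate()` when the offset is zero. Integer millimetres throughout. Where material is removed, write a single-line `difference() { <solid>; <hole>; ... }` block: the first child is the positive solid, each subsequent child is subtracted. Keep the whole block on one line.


difference() { translate([335, 421, 0]) cylinder(h = 1190, r = 190); translate([335, 421, 0]) cylinder(h = 1190, r = 175); }


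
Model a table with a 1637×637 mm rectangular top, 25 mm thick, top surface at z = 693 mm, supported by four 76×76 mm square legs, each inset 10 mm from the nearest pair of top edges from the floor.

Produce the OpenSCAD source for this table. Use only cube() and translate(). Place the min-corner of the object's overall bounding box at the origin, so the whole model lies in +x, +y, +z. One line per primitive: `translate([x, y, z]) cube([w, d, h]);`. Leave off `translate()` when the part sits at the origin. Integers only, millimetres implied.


translate([0, 0, 668]) cube([1637, 637, 25]);
translate([10, 10, 0]) cube([76, 76, 668]);
translate([1551, 10, 0]) cube([76, 76, 668]);
translate([10, 551, 0]) cube([76, 76, 668]);
translate([1551, 551, 0]) cube([76, 76, 668]);


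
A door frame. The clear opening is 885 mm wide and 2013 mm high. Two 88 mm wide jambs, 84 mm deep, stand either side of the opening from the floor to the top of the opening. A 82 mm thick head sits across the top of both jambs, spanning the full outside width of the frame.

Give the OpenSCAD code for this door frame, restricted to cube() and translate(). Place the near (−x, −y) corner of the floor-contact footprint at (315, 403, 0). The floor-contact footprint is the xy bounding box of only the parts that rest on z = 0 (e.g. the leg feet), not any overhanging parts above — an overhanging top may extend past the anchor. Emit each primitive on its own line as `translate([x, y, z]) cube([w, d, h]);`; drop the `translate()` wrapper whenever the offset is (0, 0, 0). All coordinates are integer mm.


translate([315, 403, 0]) cube([88, 84, 2013]);
translate([1288, 403, 0]) cube([88, 84, 2013]);
translate([315, 403, 2013]) cube([1061, 84, 82]);


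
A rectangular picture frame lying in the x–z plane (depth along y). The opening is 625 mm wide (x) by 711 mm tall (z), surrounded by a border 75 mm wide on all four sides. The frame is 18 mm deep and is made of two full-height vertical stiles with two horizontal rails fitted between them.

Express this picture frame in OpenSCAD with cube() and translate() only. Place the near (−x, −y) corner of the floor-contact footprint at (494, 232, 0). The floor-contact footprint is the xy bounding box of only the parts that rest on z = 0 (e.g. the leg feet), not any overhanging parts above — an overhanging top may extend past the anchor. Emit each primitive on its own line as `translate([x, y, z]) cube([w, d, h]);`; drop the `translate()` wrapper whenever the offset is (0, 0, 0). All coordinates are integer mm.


translate([494, 232, 0]) cube([75, 18, 861]);
translate([1194, 232, 0]) cube([75, 18, 861]);
translate([569, 232, 0]) cube([625, 18, 75]);
translate([569, 232, 786]) cube([625, 18, 75]);


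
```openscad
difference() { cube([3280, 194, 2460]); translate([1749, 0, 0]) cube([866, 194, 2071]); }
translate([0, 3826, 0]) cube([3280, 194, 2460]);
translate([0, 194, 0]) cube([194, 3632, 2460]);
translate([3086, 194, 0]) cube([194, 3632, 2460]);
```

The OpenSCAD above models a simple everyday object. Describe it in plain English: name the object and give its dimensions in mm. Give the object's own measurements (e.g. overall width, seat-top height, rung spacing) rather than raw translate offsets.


A single room: four walls, each 2460 mm tall and 194 mm thick, enclosing an outside footprint 3280×4020 mm (x × y), no floor or roof. The front and back walls (−y and +y sides) run the full x-width; the side walls fit between their inner faces. A door opening 866 mm wide and 2071 mm tall is cut through the front wall from the floor up, its −x edge 1749 mm from the wall's −x end.


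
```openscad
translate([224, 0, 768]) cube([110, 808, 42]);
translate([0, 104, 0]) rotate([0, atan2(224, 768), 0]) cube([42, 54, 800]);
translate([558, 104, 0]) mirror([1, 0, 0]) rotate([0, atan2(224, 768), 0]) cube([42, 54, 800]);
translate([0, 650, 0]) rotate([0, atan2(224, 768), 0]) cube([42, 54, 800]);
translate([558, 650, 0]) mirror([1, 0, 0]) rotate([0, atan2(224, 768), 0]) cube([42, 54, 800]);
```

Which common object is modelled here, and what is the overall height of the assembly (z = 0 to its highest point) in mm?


A sawhorse. The overall height is 810 mm.

A beam across two mirrored pairs of raked legs — a sawhorse. The beam's underside is at z = 768 (matching the legs' vertical rise in atan2(224, 768)) and the beam is 42 mm tall, so its top is at 768 + 42 = 810 mm. The raked legs top out at the beam's underside, so that is the highest point.


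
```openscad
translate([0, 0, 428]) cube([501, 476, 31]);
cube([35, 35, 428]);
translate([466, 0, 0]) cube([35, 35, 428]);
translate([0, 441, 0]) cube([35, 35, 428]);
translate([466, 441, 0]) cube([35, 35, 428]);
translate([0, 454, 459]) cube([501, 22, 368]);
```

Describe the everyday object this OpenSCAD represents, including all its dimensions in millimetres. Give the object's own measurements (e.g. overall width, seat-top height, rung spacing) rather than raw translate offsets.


A chair. The seat is a 501×476×31 mm slab with its top at z = 459 mm, on four 35×35 mm corner legs (flush with the seat edges, standing on z = 0). A flat backrest 22 mm thick, 368 mm tall, spans the full seat width and rises from the seat top along its +y edge, rear face flush with the rear of the seat.


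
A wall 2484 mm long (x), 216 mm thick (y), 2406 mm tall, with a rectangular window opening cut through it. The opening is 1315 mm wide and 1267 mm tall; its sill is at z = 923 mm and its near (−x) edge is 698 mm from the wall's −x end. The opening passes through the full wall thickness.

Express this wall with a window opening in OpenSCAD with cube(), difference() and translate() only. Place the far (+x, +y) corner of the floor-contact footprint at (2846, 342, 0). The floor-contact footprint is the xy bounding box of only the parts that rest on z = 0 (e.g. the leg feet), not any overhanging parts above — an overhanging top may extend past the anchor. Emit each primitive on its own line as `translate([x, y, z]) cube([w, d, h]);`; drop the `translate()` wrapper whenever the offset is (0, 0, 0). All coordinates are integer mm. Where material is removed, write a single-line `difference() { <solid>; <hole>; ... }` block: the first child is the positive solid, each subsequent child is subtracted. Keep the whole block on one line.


difference() { translate([362, 126, 0]) cube([2484, 216, 2406]); translate([1060, 126, 923]) cube([1315, 216, 1267]); }


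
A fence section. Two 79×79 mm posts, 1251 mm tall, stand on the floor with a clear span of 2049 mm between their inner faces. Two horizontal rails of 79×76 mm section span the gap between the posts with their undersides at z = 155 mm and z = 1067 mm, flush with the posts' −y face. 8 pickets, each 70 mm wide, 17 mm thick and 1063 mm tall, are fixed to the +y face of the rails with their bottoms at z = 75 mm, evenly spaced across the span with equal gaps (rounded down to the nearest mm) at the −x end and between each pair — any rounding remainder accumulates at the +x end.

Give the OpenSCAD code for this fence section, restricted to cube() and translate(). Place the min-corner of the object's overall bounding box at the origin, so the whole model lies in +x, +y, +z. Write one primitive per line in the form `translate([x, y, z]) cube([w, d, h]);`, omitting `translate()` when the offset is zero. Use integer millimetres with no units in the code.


cube([79, 79, 1251]);
translate([2128, 0, 0]) cube([79, 79, 1251]);
translate([79, 0, 155]) cube([2049, 79, 76]);
translate([79, 0, 1067]) cube([2049, 79, 76]);
translate([244, 79, 75]) cube([70, 17, 1063]);
translate([479, 79, 75]) cube([70, 17, 1063]);
translate([714, 79, 75]) cube([70, 17, 1063]);
translate([949, 79, 75]) cube([70, 17, 1063]);
translate([1184, 79, 75]) cube([70, 17, 1063]);
translate([1419, 79, 75]) cube([70, 17, 1063]);
translate([1654, 79, 75]) cube([70, 17, 1063]);
translate([1889, 79, 75]) cube([70, 17, 1063]);


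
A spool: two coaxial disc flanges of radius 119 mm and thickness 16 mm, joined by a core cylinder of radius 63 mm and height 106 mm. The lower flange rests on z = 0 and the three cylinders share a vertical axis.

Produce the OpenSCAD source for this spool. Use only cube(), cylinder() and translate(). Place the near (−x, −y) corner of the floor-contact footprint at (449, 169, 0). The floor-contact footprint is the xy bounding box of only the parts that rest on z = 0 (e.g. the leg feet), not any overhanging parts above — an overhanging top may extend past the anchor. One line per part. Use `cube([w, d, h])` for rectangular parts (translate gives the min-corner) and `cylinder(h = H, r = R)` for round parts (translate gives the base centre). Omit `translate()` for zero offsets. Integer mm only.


translate([568, 288, 0]) cylinder(h = 16, r = 119);
translate([568, 288, 16]) cylinder(h = 106, r = 63);
translate([568, 288, 122]) cylinder(h = 16, r = 119);


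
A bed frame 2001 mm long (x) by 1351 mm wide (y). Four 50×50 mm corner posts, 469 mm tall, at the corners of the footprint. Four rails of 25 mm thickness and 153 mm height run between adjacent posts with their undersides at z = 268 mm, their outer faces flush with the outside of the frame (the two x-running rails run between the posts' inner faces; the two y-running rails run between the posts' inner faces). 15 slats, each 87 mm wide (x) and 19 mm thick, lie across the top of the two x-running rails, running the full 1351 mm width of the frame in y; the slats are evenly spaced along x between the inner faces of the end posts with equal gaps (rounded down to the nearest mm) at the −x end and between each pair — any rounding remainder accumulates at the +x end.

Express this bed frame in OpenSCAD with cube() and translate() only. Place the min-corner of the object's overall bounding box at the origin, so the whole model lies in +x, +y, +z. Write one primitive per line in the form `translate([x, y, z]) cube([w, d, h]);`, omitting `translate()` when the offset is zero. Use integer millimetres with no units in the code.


// slat z = rail_z + rail_h = 268 + 153 = 421
// slat gap = ⌊(1901 − 15·87) / 16⌋ = 37
cube([50, 50, 469]);
translate([0, 1301, 0]) cube([50, 50, 469]);
translate([1951, 0, 0]) cube([50, 50, 469]);
translate([1951, 1301, 0]) cube([50, 50, 469]);
translate([50, 0, 268]) cube([1901, 25, 153]);
translate([50, 1326, 268]) cube([1901, 25, 153]);
translate([0, 50, 268]) cube([25, 1251, 153]);
translate([1976, 50, 268]) cube([25, 1251, 153]);
translate([87, 0, 421]) cube([87, 1351, 19]);
translate([211, 0, 421]) cube([87, 1351, 19]);
translate([335, 0, 421]) cube([87, 1351, 19]);
translate([459, 0, 421]) cube([87, 1351, 19]);
translate([583, 0, 421]) cube([87, 1351, 19]);
translate([707, 0, 421]) cube([87, 1351, 19]);
translate([831, 0, 421]) cube([87, 1351, 19]);
translate([955, 0, 421]) cube([87, 1351, 19]);
translate([1079, 0, 421]) cube([87, 1351, 19]);
translate([1203, 0, 421]) cube([87, 1351, 19]);
translate([1327, 0, 421]) cube([87, 1351, 19]);
translate([1451, 0, 421]) cube([87, 1351, 19]);
translate([1575, 0, 421]) cube([87, 1351, 19]);
translate([1699, 0, 421]) cube([87, 1351, 19]);
translate([1823, 0, 421]) cube([87, 1351, 19]);


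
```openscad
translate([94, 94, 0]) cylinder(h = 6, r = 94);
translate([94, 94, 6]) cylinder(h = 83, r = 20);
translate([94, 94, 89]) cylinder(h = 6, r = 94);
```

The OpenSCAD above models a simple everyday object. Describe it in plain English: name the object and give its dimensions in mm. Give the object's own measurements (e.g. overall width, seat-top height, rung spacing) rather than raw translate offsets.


A spool: two coaxial disc flanges of radius 94 mm and thickness 6 mm, joined by a core cylinder of radius 20 mm and height 83 mm. The lower flange rests on z = 0 and the three cylinders share a vertical axis.


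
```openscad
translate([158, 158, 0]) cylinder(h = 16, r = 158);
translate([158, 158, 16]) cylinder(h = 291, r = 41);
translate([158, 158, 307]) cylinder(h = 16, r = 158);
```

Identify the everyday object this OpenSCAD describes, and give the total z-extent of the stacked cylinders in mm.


A spool. The overall height is 323 mm.

Three coaxial cylinders, large–small–large — a spool. Two 16 mm flanges and a 291 mm core give 16 + 291 + 16 = 323 mm.


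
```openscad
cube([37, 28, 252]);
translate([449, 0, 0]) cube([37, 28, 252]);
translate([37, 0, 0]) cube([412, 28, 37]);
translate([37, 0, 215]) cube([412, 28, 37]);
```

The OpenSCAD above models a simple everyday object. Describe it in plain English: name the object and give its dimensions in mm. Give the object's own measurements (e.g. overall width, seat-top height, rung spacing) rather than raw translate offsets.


A rectangular picture frame lying in the x–z plane (depth along y). The opening is 412 mm wide (x) by 178 mm tall (z), surrounded by a border 37 mm wide on all four sides. The frame is 28 mm deep and is made of two full-height vertical stiles with two horizontal rails fitted between them.


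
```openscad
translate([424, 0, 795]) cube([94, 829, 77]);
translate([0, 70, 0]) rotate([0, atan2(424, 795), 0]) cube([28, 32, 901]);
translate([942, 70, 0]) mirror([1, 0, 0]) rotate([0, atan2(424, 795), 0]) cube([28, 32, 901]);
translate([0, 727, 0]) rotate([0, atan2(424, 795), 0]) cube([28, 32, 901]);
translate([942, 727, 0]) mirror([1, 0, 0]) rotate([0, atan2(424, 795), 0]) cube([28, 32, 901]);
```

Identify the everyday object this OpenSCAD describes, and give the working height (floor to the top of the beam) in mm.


A sawhorse. The overall height is 872 mm.

A beam across two mirrored pairs of raked legs — a sawhorse. The beam's underside is at z = 795 (matching the legs' vertical rise in atan2(424, 795)) and the beam is 77 mm tall, so its top is at 795 + 77 = 872 mm. The raked legs top out at the beam's underside, so that is the highest point.


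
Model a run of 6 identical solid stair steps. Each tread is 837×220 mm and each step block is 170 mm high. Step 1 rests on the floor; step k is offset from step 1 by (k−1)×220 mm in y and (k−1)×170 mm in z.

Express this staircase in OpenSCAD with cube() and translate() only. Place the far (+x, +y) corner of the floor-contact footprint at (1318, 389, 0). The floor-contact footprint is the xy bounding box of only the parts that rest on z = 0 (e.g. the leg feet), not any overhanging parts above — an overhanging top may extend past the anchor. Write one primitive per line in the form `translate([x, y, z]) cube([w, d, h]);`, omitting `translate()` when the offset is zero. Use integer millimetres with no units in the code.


translate([481, 169, 0]) cube([837, 220, 170]);
translate([481, 389, 170]) cube([837, 220, 170]);
translate([481, 609, 340]) cube([837, 220, 170]);
translate([481, 829, 510]) cube([837, 220, 170]);
translate([481, 1049, 680]) cube([837, 220, 170]);
translate([481, 1269, 850]) cube([837, 220, 170]);


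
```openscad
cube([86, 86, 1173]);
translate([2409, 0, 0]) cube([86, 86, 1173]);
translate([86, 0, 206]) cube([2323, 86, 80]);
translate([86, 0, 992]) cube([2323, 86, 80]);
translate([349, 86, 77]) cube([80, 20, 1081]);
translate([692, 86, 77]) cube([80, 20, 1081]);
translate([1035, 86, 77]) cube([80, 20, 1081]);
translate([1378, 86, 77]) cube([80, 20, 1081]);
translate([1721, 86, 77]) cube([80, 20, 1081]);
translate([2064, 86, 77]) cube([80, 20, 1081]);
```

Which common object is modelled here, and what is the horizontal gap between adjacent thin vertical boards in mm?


A fence section. The picket gap is 263 mm.

Two posts, two rails, 6 pickets — a fence section. Span 2323 mm holds 6 pickets of 80 mm with 7 equal gaps: ⌊(2323 − 6·80) / 7⌋ = 263 mm.


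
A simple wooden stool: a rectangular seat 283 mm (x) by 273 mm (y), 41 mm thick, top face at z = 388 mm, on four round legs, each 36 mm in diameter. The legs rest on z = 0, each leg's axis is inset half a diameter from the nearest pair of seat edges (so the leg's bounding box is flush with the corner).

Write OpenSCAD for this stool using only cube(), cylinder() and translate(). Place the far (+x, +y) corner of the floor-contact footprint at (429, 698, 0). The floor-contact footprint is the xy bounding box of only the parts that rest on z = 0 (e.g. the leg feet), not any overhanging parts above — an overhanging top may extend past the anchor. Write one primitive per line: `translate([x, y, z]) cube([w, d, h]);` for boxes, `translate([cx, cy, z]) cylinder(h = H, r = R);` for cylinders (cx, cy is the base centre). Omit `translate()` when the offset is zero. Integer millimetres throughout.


// leg_h = 388 - 41 = 347
translate([146, 425, 347]) cube([283, 273, 41]);
translate([164, 443, 0]) cylinder(h = 347, r = 18);
translate([411, 443, 0]) cylinder(h = 347, r = 18);
translate([164, 680, 0]) cylinder(h = 347, r = 18);
translate([411, 680, 0]) cylinder(h = 347, r = 18);


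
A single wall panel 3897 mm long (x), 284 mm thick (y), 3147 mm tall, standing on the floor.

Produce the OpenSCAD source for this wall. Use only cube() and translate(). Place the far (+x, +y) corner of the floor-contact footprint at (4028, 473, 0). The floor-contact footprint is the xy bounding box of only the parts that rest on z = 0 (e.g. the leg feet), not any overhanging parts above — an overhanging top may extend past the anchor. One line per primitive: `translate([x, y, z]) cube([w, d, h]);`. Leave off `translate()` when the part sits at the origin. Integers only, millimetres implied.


translate([131, 189, 0]) cube([3897, 284, 3147]);


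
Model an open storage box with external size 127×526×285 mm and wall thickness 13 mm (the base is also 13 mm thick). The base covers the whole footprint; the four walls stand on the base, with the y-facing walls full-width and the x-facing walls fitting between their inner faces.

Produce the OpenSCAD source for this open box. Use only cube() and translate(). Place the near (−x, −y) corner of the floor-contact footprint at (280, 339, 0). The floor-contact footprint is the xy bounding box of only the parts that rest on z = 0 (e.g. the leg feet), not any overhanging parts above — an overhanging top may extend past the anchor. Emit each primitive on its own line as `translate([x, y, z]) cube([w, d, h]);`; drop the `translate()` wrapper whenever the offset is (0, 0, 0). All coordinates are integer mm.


translate([280, 339, 0]) cube([127, 526, 13]);
translate([280, 339, 13]) cube([127, 13, 272]);
translate([280, 852, 13]) cube([127, 13, 272]);
translate([280, 352, 13]) cube([13, 500, 272]);
translate([394, 352, 13]) cube([13, 500, 272]);


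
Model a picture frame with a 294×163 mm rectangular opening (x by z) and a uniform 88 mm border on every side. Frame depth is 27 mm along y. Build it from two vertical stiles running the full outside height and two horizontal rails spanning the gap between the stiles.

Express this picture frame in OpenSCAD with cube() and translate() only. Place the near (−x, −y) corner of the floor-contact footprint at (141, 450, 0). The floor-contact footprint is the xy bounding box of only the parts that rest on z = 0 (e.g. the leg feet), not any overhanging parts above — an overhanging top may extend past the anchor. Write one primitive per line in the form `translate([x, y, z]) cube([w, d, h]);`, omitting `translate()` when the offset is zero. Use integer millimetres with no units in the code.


translate([141, 450, 0]) cube([88, 27, 339]);
translate([523, 450, 0]) cube([88, 27, 339]);
translate([229, 450, 0]) cube([294, 27, 88]);
translate([229, 450, 251]) cube([294, 27, 88]);


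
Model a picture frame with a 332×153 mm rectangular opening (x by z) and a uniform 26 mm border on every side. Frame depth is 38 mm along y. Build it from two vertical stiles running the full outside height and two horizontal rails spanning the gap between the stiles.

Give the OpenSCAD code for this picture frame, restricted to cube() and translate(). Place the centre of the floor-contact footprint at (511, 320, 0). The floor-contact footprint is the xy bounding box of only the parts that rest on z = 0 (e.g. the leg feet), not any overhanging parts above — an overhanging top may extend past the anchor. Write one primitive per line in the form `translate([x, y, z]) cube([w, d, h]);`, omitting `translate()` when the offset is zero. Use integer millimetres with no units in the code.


translate([319, 301, 0]) cube([26, 38, 205]);
translate([677, 301, 0]) cube([26, 38, 205]);
translate([345, 301, 0]) cube([332, 38, 26]);
translate([345, 301, 179]) cube([332, 38, 26]);


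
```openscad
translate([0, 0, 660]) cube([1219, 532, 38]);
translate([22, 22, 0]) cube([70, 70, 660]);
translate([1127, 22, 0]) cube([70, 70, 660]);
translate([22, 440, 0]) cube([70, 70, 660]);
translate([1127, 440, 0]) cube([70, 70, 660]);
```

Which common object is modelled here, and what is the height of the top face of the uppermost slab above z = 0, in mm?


A table. The table height is 698 mm.

A 1219×532×38 slab sits at z = 660 on four 70 mm square posts — a table. The top surface is at 660 + 38 = 698 mm.


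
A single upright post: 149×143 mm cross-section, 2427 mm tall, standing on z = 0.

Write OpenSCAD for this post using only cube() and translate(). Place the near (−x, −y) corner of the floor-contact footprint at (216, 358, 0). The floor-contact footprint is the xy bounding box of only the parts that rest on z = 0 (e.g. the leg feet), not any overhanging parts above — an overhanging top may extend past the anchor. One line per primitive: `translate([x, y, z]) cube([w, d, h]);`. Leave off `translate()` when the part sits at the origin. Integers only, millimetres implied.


translate([216, 358, 0]) cube([149, 143, 2427]);


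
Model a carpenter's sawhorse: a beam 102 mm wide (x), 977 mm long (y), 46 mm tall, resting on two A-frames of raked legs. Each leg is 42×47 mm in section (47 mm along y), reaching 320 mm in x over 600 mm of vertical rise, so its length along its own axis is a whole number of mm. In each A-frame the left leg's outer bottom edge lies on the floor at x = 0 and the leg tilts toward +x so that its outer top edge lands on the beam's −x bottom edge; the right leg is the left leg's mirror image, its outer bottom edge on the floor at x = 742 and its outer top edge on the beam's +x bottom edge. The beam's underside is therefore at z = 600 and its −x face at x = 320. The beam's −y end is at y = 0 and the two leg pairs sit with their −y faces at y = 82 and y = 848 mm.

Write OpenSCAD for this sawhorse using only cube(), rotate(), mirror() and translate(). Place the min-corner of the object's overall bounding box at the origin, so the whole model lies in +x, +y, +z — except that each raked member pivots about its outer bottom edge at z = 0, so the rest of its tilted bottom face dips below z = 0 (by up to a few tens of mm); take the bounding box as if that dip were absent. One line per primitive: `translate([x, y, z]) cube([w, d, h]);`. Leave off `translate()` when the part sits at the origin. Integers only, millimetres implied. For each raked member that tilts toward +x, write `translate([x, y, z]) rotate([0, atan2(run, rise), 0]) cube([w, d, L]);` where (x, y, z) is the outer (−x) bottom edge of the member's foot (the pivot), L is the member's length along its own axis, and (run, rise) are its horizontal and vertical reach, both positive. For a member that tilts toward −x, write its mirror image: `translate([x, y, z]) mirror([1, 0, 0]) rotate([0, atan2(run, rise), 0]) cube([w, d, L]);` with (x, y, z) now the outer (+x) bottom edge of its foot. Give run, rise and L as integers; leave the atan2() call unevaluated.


// leg length = √(320² + 600²) = 680
// right-leg outer foot x = 2·320 + 102 = 742
// beam min-corner = (320, 0, 600)
translate([320, 0, 600]) cube([102, 977, 46]);
translate([0, 82, 0]) rotate([0, atan2(320, 600), 0]) cube([42, 47, 680]);
translate([742, 82, 0]) mirror([1, 0, 0]) rotate([0, atan2(320, 600), 0]) cube([42, 47, 680]);
translate([0, 848, 0]) rotate([0, atan2(320, 600), 0]) cube([42, 47, 680]);
translate([742, 848, 0]) mirror([1, 0, 0]) rotate([0, atan2(320, 600), 0]) cube([42, 47, 680]);


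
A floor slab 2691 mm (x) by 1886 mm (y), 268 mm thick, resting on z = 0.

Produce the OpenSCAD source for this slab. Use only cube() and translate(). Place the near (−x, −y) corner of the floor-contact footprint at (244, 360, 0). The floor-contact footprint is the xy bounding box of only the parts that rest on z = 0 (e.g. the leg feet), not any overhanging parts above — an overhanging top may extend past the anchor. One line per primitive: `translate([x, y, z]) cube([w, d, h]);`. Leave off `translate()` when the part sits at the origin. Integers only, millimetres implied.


translate([244, 360, 0]) cube([2691, 1886, 268]);


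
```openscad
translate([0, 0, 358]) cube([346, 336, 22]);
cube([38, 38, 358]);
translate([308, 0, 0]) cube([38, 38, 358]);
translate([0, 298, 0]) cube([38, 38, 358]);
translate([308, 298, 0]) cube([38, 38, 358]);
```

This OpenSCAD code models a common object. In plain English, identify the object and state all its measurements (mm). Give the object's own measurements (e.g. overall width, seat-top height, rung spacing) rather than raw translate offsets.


A simple wooden stool: a rectangular seat 346 mm (x) by 336 mm (y), 22 mm thick, top face at z = 380 mm, on four square legs, each 38×38 mm in cross-section. The legs rest on z = 0, each flush with a corner of the seat.


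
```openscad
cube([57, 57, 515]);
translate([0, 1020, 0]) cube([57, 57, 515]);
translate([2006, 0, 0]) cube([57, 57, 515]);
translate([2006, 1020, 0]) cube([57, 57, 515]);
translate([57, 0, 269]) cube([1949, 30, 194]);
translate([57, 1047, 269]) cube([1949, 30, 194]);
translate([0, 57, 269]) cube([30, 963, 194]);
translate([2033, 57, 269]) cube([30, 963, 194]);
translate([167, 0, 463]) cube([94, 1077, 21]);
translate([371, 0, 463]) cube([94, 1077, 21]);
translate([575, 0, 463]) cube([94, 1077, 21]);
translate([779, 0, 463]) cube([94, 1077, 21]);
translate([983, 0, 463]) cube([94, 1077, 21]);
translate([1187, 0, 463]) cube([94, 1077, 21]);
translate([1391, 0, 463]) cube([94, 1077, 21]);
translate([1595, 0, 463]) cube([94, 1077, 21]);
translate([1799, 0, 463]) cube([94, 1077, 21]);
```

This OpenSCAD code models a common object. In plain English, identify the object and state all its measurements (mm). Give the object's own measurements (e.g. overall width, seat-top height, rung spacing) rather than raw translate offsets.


A bed frame 2063 mm long (x) by 1077 mm wide (y). Four 57×57 mm corner posts, 515 mm tall, at the corners of the footprint. Four rails of 30 mm thickness and 194 mm height run between adjacent posts with their undersides at z = 269 mm, their outer faces flush with the outside of the frame (the two x-running rails run between the posts' inner faces; the two y-running rails run between the posts' inner faces). 9 slats, each 94 mm wide (x) and 21 mm thick, lie across the top of the two x-running rails, running the full 1077 mm width of the frame in y; along x they sit between the end posts with a 110 mm gap after the −x posts and between neighbouring slats, leaving 113 mm before the +x posts.


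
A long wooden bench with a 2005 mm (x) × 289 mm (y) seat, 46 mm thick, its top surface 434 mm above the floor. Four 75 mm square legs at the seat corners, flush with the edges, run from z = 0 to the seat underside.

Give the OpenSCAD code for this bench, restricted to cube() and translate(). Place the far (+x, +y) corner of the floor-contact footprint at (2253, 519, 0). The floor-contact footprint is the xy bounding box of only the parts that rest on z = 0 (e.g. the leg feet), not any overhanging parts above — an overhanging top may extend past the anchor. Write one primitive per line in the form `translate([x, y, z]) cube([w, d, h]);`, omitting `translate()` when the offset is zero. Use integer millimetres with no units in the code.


translate([248, 230, 388]) cube([2005, 289, 46]);
translate([248, 230, 0]) cube([75, 75, 388]);
translate([248, 444, 0]) cube([75, 75, 388]);
translate([2178, 230, 0]) cube([75, 75, 388]);
translate([2178, 444, 0]) cube([75, 75, 388]);


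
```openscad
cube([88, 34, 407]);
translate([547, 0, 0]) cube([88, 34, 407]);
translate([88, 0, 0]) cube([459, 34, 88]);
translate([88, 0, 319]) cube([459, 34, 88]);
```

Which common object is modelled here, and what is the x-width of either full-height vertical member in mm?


A picture frame. The border width is 88 mm.

Four thin pieces enclosing a rectangular opening — a picture frame. The two full-height stiles are 407 mm tall; the top rail sits at z = 319 and is 88 mm tall, so the border above the opening is 407 − 319 = 88 mm, matching the stile x-width.


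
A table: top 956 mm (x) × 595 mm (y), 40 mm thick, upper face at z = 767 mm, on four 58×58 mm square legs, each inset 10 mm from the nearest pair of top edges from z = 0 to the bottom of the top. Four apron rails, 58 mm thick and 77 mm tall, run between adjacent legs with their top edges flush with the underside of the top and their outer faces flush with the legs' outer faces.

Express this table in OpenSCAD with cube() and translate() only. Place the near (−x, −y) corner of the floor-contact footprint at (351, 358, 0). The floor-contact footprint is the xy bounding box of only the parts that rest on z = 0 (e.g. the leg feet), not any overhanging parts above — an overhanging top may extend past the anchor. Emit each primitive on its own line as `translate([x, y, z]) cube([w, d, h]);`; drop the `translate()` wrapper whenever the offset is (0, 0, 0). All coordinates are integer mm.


translate([341, 348, 727]) cube([956, 595, 40]);
translate([351, 358, 0]) cube([58, 58, 727]);
translate([1229, 358, 0]) cube([58, 58, 727]);
translate([351, 875, 0]) cube([58, 58, 727]);
translate([1229, 875, 0]) cube([58, 58, 727]);
translate([409, 358, 650]) cube([820, 58, 77]);
translate([409, 875, 650]) cube([820, 58, 77]);
translate([351, 416, 650]) cube([58, 459, 77]);
translate([1229, 416, 650]) cube([58, 459, 77]);


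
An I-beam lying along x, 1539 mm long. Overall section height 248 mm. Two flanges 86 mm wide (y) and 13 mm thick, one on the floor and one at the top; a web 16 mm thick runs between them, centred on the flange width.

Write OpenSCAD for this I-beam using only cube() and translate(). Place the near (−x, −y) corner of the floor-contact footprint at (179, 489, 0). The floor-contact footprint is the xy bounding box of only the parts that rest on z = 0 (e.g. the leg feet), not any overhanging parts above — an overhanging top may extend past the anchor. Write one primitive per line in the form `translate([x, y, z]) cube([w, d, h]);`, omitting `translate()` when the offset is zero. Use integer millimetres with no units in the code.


translate([179, 489, 0]) cube([1539, 86, 13]);
translate([179, 524, 13]) cube([1539, 16, 222]);
translate([179, 489, 235]) cube([1539, 86, 13]);


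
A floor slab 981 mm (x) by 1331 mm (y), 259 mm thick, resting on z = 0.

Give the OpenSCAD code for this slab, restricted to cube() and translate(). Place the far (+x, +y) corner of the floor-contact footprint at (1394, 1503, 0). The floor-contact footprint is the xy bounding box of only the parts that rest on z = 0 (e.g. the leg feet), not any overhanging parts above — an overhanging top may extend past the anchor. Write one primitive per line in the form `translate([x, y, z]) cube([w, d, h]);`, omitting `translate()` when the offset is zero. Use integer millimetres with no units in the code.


translate([413, 172, 0]) cube([981, 1331, 259]);


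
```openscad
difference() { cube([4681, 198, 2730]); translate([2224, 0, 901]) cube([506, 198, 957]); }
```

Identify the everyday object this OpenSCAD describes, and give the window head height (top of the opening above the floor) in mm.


A wall with a window opening. The window head height is 1858 mm.

A wall with a rectangular opening subtracted — a window. Sill at z = 901, opening 957 mm tall, so the head is at 901 + 957 = 1858 mm.


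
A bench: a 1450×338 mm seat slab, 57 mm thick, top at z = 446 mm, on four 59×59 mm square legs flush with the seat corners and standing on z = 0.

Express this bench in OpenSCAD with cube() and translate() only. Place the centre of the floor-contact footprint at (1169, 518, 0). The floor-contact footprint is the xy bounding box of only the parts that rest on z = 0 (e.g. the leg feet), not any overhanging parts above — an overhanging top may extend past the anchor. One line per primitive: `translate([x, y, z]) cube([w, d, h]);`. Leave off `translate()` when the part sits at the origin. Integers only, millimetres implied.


translate([444, 349, 389]) cube([1450, 338, 57]);
translate([444, 349, 0]) cube([59, 59, 389]);
translate([444, 628, 0]) cube([59, 59, 389]);
translate([1835, 349, 0]) cube([59, 59, 389]);
translate([1835, 628, 0]) cube([59, 59, 389]);


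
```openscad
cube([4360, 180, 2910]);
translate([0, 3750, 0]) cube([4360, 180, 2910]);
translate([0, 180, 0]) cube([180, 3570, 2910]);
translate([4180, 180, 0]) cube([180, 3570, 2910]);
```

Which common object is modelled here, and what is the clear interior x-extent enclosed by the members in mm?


A house (or room) frame. The interior width is 4000 mm.

Four 2910 mm walls enclosing a rectangle with no floor or roof — a room or house frame. Outside width is 4360 mm and wall thickness is 180 mm, so the interior width is 4360 − 2 × 180 = 4000 mm.


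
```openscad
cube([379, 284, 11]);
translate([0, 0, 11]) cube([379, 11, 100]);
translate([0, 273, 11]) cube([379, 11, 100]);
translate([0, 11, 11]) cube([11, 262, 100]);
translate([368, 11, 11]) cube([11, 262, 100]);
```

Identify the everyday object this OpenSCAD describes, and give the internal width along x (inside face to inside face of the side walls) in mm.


An open box. The internal width is 357 mm.

A 379×284 base slab with four walls standing on it — an open box. The base is 379 mm wide and the walls are 11 mm thick, so the internal width is 379 − 2 × 11 = 357 mm.


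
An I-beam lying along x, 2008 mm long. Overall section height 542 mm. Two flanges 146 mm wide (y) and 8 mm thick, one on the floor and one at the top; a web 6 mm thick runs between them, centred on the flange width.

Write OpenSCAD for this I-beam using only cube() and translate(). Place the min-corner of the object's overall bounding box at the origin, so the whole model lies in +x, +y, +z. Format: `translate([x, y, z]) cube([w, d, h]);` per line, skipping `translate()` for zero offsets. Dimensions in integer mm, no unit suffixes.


cube([2008, 146, 8]);
translate([0, 70, 8]) cube([2008, 6, 526]);
translate([0, 0, 534]) cube([2008, 146, 8]);


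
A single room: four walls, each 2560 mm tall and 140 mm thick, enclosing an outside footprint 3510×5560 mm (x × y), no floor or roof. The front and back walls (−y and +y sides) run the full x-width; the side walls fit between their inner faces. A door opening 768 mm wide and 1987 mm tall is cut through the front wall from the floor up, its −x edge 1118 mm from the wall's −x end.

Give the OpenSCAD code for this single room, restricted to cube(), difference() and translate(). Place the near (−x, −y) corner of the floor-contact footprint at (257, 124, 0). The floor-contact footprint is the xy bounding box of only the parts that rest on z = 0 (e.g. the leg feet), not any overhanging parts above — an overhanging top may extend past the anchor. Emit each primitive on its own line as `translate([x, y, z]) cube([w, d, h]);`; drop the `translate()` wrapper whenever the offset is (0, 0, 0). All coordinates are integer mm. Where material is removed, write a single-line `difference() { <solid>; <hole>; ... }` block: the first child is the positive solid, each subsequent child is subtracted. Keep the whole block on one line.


difference() { translate([257, 124, 0]) cube([3510, 140, 2560]); translate([1375, 124, 0]) cube([768, 140, 1987]); }
translate([257, 5544, 0]) cube([3510, 140, 2560]);
translate([257, 264, 0]) cube([140, 5280, 2560]);
translate([3627, 264, 0]) cube([140, 5280, 2560]);
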